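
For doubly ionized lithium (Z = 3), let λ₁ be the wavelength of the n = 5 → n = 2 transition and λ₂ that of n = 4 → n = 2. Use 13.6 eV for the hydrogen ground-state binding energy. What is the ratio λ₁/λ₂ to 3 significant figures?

0.893

λ ∝ 1/ΔE ∝ 1/(1/n_f² − 1/n_i²), and the Z² and hc factors cancel in the ratio.
λ₁/λ₂ = (1/2² − 1/4²)/(1/2² − 1/5²) = 0.1875/0.2100 = 0.893.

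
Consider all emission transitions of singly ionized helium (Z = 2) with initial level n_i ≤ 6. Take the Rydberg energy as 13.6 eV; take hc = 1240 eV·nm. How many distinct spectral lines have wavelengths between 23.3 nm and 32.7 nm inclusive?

Enumerate all n_i → n_f pairs with 1 ≤ n_f < n_i ≤ 6 and compute λ = 1240 / [13.6·4·(1/n_f² − 1/n_i²)].
Lines falling in [23.3, 32.7] nm: 6→1 (23.45 nm), 5→1 (23.74 nm), 4→1 (24.31 nm), 3→1 (25.64 nm), 2→1 (30.39 nm).

5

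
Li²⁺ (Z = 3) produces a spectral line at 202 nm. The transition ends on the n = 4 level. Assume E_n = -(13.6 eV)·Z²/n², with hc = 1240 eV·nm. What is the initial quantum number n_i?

n_i = 9

The photon energy is ΔE = hc/λ = 1240 / 202 = 6.139 eV.
With Z = 3, ΔE = 122.4 × (1/n_f² − 1/n_i²), so 1/n_f² − 1/n_i² = 0.05015.
With n_f = 4: 1/n_i² = 1/16 − 0.05015 = 0.01235, so n_i ≈ 9.00.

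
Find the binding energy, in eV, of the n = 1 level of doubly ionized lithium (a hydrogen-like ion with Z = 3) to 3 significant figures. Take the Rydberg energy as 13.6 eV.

122 eV

E_n = −13.6 Z²/n² = −122.4/n² eV for Z = 3.
E_1 = −122.4/1 = −122 eV, so ionization (to E = 0) requires 122 eV.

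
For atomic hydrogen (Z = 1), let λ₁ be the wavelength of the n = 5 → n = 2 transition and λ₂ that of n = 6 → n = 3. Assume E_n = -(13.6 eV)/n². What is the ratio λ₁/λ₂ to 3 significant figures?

0.397

λ ∝ 1/ΔE ∝ 1/(1/n_f² − 1/n_i²), and the Z² and hc factors cancel in the ratio.
λ₁/λ₂ = (1/3² − 1/6²)/(1/2² − 1/5²) = 0.08333/0.2100 = 0.397.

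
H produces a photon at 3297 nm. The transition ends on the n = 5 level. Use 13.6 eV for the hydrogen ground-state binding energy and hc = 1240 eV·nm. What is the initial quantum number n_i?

n_i = 9

The photon energy is ΔE = hc/λ = 1240 / 3297 = 0.3761 eV.
With Z = 1, ΔE = 13.60 × (1/n_f² − 1/n_i²), so 1/n_f² − 1/n_i² = 0.02765.
With n_f = 5: 1/n_i² = 1/25 − 0.02765 = 0.01235, so n_i ≈ 9.00.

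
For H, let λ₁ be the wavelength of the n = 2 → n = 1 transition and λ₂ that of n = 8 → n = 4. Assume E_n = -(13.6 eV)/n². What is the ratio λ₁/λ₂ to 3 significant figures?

0.0625

λ ∝ 1/ΔE ∝ 1/(1/n_f² − 1/n_i²), and the Z² and hc factors cancel in the ratio.
λ₁/λ₂ = (1/4² − 1/8²)/(1/1² − 1/2²) = 0.04688/0.7500 = 0.0625.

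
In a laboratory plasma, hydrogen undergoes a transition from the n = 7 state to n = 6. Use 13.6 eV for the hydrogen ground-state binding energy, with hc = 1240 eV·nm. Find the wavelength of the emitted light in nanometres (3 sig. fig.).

ΔE = 13.60 × (1/6² − 1/7²) = 13.60 × 0.007370 = 0.1002 eV.
λ = hc/ΔE = 1240 / 0.1002 = 12400 nm.

12400 nm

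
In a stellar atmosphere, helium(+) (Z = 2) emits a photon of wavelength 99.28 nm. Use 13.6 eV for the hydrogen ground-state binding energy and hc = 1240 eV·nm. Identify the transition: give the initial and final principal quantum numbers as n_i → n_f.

n_i = 7, n_f = 2

The photon energy is ΔE = hc/λ = 1240 / 99.28 = 12.49 eV.
With Z = 2, ΔE = 54.40 × (1/n_f² − 1/n_i²), so 1/n_f² − 1/n_i² = 0.2296.
Trying n_f = 2 gives 1/n_i² = 0.02041, i.e. n_i ≈ 7; this pair matches.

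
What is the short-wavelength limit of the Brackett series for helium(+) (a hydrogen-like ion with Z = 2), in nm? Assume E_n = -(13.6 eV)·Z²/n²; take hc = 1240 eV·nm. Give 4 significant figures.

364.7 nm

The Brackett series has lower level n_f = 4; the series limit corresponds to n_i → ∞.
ΔE_max = 13.6 × 4 / 4² = 3.400 eV.
λ_min = 1240 / 3.400 = 364.7 nm.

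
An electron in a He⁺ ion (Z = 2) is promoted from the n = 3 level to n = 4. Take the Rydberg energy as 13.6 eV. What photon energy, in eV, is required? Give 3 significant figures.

2.64 eV

The Bohr energies scale as Z², so for Z = 2: E_n = −54.40/n² eV.
E_4 = −54.40/16 = −3.400 eV and E_3 = −54.40/9 = −6.044 eV.
The photon energy is |E_4 − E_3| = 2.64 eV.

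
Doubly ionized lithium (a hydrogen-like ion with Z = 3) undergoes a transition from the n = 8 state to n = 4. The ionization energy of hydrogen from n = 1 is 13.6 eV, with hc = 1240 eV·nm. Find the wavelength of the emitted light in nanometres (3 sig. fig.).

216 nm

For Z = 3 the level energies scale as Z², so the effective Rydberg energy is 13.6 × 9 = 122.4 eV.
ΔE = 122.4 × (1/4² − 1/8²) = 122.4 × 0.04688 = 5.738 eV.
λ = hc/ΔE = 1240 / 5.738 = 216 nm.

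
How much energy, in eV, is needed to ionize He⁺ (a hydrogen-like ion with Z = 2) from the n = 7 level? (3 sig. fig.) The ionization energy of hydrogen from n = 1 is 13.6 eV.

1.11 eV

E_n = −13.6 Z²/n² = −54.40/n² eV for Z = 2.
E_7 = −54.40/49 = −1.11 eV, so ionization (to E = 0) requires 1.11 eV.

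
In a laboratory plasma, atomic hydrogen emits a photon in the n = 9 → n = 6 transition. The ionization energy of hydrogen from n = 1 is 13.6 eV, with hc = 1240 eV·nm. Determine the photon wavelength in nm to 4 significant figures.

ΔE = 13.60 × (1/6² − 1/9²) = 13.60 × 0.01543 = 0.2099 eV.
λ = hc/ΔE = 1240 / 0.2099 = 5908 nm.

5908 nm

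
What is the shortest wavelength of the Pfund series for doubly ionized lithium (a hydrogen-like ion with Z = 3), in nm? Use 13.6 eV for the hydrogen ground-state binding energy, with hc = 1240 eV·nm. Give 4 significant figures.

253.3 nm

The Pfund series has lower level n_f = 5; the series limit corresponds to n_i → ∞.
ΔE_max = 13.6 × 9 / 5² = 4.896 eV.
λ_min = 1240 / 4.896 = 253.3 nm.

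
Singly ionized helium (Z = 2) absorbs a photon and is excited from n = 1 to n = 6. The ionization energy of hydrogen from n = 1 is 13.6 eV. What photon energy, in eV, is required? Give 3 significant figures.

52.9 eV

The Bohr energies scale as Z², so for Z = 2: E_n = −54.40/n² eV.
E_6 = −54.40/36 = −1.511 eV and E_1 = −54.40/1 = −54.40 eV.
The photon energy is |E_6 − E_1| = 52.9 eV.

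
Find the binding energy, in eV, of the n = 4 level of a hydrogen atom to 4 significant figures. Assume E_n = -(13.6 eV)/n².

0.8500 eV

E_4 = −13.60/16 = −0.8500 eV, so ionization (to E = 0) requires 0.8500 eV.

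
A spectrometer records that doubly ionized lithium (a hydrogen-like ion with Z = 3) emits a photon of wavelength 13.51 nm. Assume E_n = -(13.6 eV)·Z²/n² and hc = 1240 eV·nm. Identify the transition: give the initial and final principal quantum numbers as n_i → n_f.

The photon energy is ΔE = hc/λ = 1240 / 13.51 = 91.78 eV.
With Z = 3, ΔE = 122.4 × (1/n_f² − 1/n_i²), so 1/n_f² − 1/n_i² = 0.7499.
Trying n_f = 1 gives 1/n_i² = 0.2501, i.e. n_i ≈ 2; this pair matches.

n_i = 2, n_f = 1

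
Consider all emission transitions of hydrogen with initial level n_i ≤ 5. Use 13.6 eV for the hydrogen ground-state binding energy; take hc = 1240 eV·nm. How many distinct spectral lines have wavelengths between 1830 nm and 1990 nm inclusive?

Enumerate all n_i → n_f pairs with 1 ≤ n_f < n_i ≤ 5 and compute λ = 1240 / [13.6·1·(1/n_f² − 1/n_i²)].
Lines falling in [1830, 1990] nm: 4→3 (1876 nm).

1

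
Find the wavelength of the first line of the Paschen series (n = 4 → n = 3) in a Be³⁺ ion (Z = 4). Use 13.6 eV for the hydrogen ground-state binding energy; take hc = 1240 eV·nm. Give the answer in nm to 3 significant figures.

The Paschen series terminates on n_f = 3; the first line has n_i = 3+1 = 4.
ΔE = 217.6 × (1/3² − 1/4²) = 10.58 eV.
λ = 1240 / 10.58 = 117 nm.

117 nm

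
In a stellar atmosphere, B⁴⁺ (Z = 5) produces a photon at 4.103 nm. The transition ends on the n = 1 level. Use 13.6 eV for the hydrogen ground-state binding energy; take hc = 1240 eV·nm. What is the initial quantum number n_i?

n_i = 3

The photon energy is ΔE = hc/λ = 1240 / 4.103 = 302.2 eV.
With Z = 5, ΔE = 340.0 × (1/n_f² − 1/n_i²), so 1/n_f² − 1/n_i² = 0.8889.
With n_f = 1: 1/n_i² = 1/1 − 0.8889 = 0.1111, so n_i ≈ 3.00.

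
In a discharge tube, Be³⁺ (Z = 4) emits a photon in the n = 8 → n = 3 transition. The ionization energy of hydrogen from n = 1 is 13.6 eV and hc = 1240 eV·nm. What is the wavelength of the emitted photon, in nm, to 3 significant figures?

59.7 nm

For Z = 4 the level energies scale as Z², so the effective Rydberg energy is 13.6 × 16 = 217.6 eV.
ΔE = 217.6 × (1/3² − 1/8²) = 217.6 × 0.09549 = 20.78 eV.
λ = hc/ΔE = 1240 / 20.78 = 59.7 nm.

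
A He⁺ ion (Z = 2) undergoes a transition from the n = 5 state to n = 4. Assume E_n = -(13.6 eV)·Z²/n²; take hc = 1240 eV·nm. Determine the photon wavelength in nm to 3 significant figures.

1010 nm

For Z = 2 the level energies scale as Z², so the effective Rydberg energy is 13.6 × 4 = 54.40 eV.
ΔE = 54.40 × (1/4² − 1/5²) = 54.40 × 0.02250 = 1.224 eV.
λ = hc/ΔE = 1240 / 1.224 = 1010 nm.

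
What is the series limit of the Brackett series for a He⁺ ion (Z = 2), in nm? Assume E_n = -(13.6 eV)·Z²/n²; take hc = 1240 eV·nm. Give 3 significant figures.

365 nm

The Brackett series has lower level n_f = 4; the series limit corresponds to n_i → ∞.
ΔE_max = 13.6 × 4 / 4² = 3.400 eV.
λ_min = 1240 / 3.400 = 365 nm.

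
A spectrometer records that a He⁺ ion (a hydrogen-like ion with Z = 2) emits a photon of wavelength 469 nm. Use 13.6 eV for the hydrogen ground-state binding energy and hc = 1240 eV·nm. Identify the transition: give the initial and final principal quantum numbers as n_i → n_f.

The photon energy is ΔE = hc/λ = 1240 / 469 = 2.644 eV.
With Z = 2, ΔE = 54.40 × (1/n_f² − 1/n_i²), so 1/n_f² − 1/n_i² = 0.04860.
Trying n_f = 3 gives 1/n_i² = 0.06251, i.e. n_i ≈ 4; this pair matches.

n_i = 4, n_f = 3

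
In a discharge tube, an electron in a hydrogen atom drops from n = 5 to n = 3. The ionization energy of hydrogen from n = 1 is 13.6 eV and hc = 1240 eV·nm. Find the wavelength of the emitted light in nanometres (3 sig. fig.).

1280 nm

ΔE = 13.60 × (1/3² − 1/5²) = 13.60 × 0.07111 = 0.9671 eV.
λ = hc/ΔE = 1240 / 0.9671 = 1280 nm.
This line belongs to the Paschen series.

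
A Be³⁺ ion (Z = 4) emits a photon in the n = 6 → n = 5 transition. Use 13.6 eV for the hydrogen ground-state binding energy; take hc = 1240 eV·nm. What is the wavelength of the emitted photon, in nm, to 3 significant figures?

466 nm

For Z = 4 the level energies scale as Z², so the effective Rydberg energy is 13.6 × 16 = 217.6 eV.
ΔE = 217.6 × (1/5² − 1/6²) = 217.6 × 0.01222 = 2.660 eV.
λ = hc/ΔE = 1240 / 2.660 = 466 nm.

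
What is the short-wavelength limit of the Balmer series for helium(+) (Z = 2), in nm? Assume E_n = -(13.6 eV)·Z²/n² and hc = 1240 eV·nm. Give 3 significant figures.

91.2 nm

The Balmer series has lower level n_f = 2; the series limit corresponds to n_i → ∞.
ΔE_max = 13.6 × 4 / 2² = 13.60 eV.
λ_min = 1240 / 13.60 = 91.2 nm.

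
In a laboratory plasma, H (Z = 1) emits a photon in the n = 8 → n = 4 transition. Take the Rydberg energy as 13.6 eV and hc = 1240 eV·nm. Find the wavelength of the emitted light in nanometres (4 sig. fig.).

1945 nm

ΔE = 13.60 × (1/4² − 1/8²) = 13.60 × 0.04688 = 0.6375 eV.
λ = hc/ΔE = 1240 / 0.6375 = 1945 nm.
This line belongs to the Brackett series.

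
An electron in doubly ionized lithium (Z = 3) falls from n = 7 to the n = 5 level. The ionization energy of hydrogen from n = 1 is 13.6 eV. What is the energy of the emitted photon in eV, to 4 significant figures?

The Bohr energies scale as Z², so for Z = 3: E_n = −122.4/n² eV.
E_7 = −122.4/49 = −2.498 eV and E_5 = −122.4/25 = −4.896 eV.
The photon energy is |E_7 − E_5| = 2.398 eV.

2.398 eV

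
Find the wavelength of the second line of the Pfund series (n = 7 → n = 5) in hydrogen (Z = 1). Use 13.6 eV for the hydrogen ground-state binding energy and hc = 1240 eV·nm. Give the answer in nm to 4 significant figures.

The Pfund series terminates on n_f = 5; the second line has n_i = 5+2 = 7.
ΔE = 13.60 × (1/5² − 1/7²) = 0.2664 eV.
λ = 1240 / 0.2664 = 4654 nm.

4654 nm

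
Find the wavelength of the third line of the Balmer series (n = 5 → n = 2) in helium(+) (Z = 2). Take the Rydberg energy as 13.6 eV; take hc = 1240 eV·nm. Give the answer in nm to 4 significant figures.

108.5 nm

The Balmer series terminates on n_f = 2; the third line has n_i = 2+3 = 5.
ΔE = 54.40 × (1/2² − 1/5²) = 11.42 eV.
λ = 1240 / 11.42 = 108.5 nm.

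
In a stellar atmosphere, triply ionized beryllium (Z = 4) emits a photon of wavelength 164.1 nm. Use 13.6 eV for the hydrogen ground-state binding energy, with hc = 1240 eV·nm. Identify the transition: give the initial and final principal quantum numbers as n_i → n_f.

n_i = 6, n_f = 4

The photon energy is ΔE = hc/λ = 1240 / 164.1 = 7.556 eV.
With Z = 4, ΔE = 217.6 × (1/n_f² − 1/n_i²), so 1/n_f² − 1/n_i² = 0.03473.
Trying n_f = 4 gives 1/n_i² = 0.02777, i.e. n_i ≈ 6; this pair matches.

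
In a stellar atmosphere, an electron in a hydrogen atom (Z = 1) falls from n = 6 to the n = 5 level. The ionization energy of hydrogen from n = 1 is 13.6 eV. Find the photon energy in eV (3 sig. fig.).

E_6 = −13.60/36 = −0.3778 eV and E_5 = −13.60/25 = −0.5440 eV.
The photon energy is |E_6 − E_5| = 0.166 eV.

0.166 eV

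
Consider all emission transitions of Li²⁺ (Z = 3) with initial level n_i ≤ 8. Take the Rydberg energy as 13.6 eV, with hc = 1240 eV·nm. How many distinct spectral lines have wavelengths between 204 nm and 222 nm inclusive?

Enumerate all n_i → n_f pairs with 1 ≤ n_f < n_i ≤ 8 and compute λ = 1240 / [13.6·9·(1/n_f² − 1/n_i²)].
Lines falling in [204, 222] nm: 4→3 (208.4 nm), 8→4 (216.1 nm).

2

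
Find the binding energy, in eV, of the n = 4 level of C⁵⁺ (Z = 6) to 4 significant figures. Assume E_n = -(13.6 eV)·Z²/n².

E_n = −13.6 Z²/n² = −489.6/n² eV for Z = 6.
E_4 = −489.6/16 = −30.60 eV, so ionization (to E = 0) requires 30.60 eV.

30.60 eV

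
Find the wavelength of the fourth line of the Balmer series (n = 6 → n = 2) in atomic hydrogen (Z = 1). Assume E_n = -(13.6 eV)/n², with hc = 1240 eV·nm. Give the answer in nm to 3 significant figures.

The Balmer series terminates on n_f = 2; the fourth line has n_i = 2+4 = 6.
ΔE = 13.60 × (1/2² − 1/6²) = 3.022 eV.
λ = 1240 / 3.022 = 410 nm.

410 nm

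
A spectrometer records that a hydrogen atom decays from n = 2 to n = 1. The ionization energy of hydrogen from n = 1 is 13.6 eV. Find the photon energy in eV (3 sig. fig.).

E_2 = −13.60/4 = −3.400 eV and E_1 = −13.60/1 = −13.60 eV.
The photon energy is |E_2 − E_1| = 10.2 eV.

10.2 eV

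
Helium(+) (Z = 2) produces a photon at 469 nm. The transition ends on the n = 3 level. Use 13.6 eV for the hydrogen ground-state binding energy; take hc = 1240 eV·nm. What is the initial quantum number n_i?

The photon energy is ΔE = hc/λ = 1240 / 469 = 2.644 eV.
With Z = 2, ΔE = 54.40 × (1/n_f² − 1/n_i²), so 1/n_f² − 1/n_i² = 0.04860.
With n_f = 3: 1/n_i² = 1/9 − 0.04860 = 0.06251, so n_i ≈ 4.00.

n_i = 4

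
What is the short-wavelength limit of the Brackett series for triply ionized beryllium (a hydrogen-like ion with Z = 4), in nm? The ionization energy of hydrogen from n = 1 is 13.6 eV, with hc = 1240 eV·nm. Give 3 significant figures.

91.2 nm

The Brackett series has lower level n_f = 4; the series limit corresponds to n_i → ∞.
ΔE_max = 13.6 × 16 / 4² = 13.60 eV.
λ_min = 1240 / 13.60 = 91.2 nm.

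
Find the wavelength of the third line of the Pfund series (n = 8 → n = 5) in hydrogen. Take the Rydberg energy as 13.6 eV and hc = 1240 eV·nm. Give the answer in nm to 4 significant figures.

3741 nm

The Pfund series terminates on n_f = 5; the third line has n_i = 5+3 = 8.
ΔE = 13.60 × (1/5² − 1/8²) = 0.3315 eV.
λ = 1240 / 0.3315 = 3741 nm.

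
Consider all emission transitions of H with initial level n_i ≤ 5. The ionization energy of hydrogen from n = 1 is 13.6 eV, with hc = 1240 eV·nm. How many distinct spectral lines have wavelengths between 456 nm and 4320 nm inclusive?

Enumerate all n_i → n_f pairs with 1 ≤ n_f < n_i ≤ 5 and compute λ = 1240 / [13.6·1·(1/n_f² − 1/n_i²)].
Lines falling in [456, 4320] nm: 4→2 (486.3 nm), 3→2 (656.5 nm), 5→3 (1282 nm), 4→3 (1876 nm), 5→4 (4052 nm).

5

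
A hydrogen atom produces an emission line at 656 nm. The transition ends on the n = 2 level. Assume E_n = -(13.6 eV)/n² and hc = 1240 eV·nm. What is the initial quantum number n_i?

The photon energy is ΔE = hc/λ = 1240 / 656 = 1.890 eV.
With Z = 1, ΔE = 13.60 × (1/n_f² − 1/n_i²), so 1/n_f² − 1/n_i² = 0.1390.
With n_f = 2: 1/n_i² = 1/4 − 0.1390 = 0.1110, so n_i ≈ 3.00.

n_i = 3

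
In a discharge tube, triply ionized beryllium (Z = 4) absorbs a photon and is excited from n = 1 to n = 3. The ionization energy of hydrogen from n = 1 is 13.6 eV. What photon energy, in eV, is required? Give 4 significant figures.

193.4 eV

The Bohr energies scale as Z², so for Z = 4: E_n = −217.6/n² eV.
E_3 = −217.6/9 = −24.18 eV and E_1 = −217.6/1 = −217.6 eV.
The photon energy is |E_3 − E_1| = 193.4 eV.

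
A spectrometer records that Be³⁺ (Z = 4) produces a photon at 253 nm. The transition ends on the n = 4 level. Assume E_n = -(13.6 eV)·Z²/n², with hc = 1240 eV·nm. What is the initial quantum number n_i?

The photon energy is ΔE = hc/λ = 1240 / 253 = 4.901 eV.
With Z = 4, ΔE = 217.6 × (1/n_f² − 1/n_i²), so 1/n_f² − 1/n_i² = 0.02252.
With n_f = 4: 1/n_i² = 1/16 − 0.02252 = 0.03998, so n_i ≈ 5.00.

n_i = 5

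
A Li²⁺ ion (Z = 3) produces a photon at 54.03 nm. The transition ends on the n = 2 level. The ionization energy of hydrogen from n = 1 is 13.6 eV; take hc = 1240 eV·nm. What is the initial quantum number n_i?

n_i = 4

The photon energy is ΔE = hc/λ = 1240 / 54.03 = 22.95 eV.
With Z = 3, ΔE = 122.4 × (1/n_f² − 1/n_i²), so 1/n_f² − 1/n_i² = 0.1875.
With n_f = 2: 1/n_i² = 1/4 − 0.1875 = 0.06250, so n_i ≈ 4.00.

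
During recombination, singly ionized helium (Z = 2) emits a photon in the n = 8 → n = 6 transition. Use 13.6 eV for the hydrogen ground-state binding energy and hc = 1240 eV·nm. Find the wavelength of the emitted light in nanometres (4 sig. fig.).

For Z = 2 the level energies scale as Z², so the effective Rydberg energy is 13.6 × 4 = 54.40 eV.
ΔE = 54.40 × (1/6² − 1/8²) = 54.40 × 0.01215 = 0.6611 eV.
λ = hc/ΔE = 1240 / 0.6611 = 1876 nm.

1876 nm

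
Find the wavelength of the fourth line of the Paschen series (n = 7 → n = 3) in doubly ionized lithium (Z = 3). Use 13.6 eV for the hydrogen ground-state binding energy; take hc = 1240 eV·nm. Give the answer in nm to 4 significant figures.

111.7 nm

The Paschen series terminates on n_f = 3; the fourth line has n_i = 3+4 = 7.
ΔE = 122.4 × (1/3² − 1/7²) = 11.10 eV.
λ = 1240 / 11.10 = 111.7 nm.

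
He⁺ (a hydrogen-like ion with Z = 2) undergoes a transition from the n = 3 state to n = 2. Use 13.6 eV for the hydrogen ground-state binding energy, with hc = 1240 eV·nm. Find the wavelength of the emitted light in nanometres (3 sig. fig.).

164 nm

For Z = 2 the level energies scale as Z², so the effective Rydberg energy is 13.6 × 4 = 54.40 eV.
ΔE = 54.40 × (1/2² − 1/3²) = 54.40 × 0.1389 = 7.556 eV.
λ = hc/ΔE = 1240 / 7.556 = 164 nm.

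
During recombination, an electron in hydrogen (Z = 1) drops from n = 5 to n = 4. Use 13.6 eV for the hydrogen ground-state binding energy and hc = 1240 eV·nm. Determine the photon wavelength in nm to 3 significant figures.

ΔE = 13.60 × (1/4² − 1/5²) = 13.60 × 0.02250 = 0.3060 eV.
λ = hc/ΔE = 1240 / 0.3060 = 4050 nm.
This line belongs to the Brackett series.

4050 nm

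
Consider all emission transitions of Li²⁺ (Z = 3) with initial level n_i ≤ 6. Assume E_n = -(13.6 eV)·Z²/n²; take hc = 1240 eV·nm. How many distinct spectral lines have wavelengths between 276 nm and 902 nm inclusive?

Enumerate all n_i → n_f pairs with 1 ≤ n_f < n_i ≤ 6 and compute λ = 1240 / [13.6·9·(1/n_f² − 1/n_i²)].
Lines falling in [276, 902] nm: 6→4 (291.8 nm), 5→4 (450.3 nm), 6→5 (828.9 nm).

3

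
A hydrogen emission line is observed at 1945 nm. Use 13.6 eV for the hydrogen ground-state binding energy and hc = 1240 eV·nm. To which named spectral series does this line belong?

ΔE = 1240/1945 = 0.6375 eV.
This matches 13.6 × (1/4² − 1/8²), so n_f = 4: the Brackett series.

Brackett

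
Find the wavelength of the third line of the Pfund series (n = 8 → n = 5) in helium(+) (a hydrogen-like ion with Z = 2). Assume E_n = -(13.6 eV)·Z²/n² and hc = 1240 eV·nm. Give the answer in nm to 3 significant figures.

935 nm

The Pfund series terminates on n_f = 5; the third line has n_i = 5+3 = 8.
ΔE = 54.40 × (1/5² − 1/8²) = 1.326 eV.
λ = 1240 / 1.326 = 935 nm.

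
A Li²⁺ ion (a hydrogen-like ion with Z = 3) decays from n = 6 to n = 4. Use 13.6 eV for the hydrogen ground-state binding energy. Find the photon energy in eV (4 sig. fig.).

The Bohr energies scale as Z², so for Z = 3: E_n = −122.4/n² eV.
E_6 = −122.4/36 = −3.400 eV and E_4 = −122.4/16 = −7.650 eV.
The photon energy is |E_6 − E_4| = 4.250 eV.

4.250 eV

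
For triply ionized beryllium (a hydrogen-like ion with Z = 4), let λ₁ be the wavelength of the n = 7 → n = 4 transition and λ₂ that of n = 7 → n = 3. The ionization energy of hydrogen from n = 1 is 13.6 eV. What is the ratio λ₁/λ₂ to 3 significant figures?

λ ∝ 1/ΔE ∝ 1/(1/n_f² − 1/n_i²), and the Z² and hc factors cancel in the ratio.
λ₁/λ₂ = (1/3² − 1/7²)/(1/4² − 1/7²) = 0.09070/0.04209 = 2.15.

2.15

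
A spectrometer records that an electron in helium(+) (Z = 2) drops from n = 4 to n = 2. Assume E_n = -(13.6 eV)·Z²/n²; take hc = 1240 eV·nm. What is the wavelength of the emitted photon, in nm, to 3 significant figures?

122 nm

For Z = 2 the level energies scale as Z², so the effective Rydberg energy is 13.6 × 4 = 54.40 eV.
ΔE = 54.40 × (1/2² − 1/4²) = 54.40 × 0.1875 = 10.20 eV.
λ = hc/ΔE = 1240 / 10.20 = 122 nm.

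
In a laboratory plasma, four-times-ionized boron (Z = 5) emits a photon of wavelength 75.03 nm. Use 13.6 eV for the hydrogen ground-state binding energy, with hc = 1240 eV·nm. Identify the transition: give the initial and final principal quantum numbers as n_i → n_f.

The photon energy is ΔE = hc/λ = 1240 / 75.03 = 16.53 eV.
With Z = 5, ΔE = 340.0 × (1/n_f² − 1/n_i²), so 1/n_f² − 1/n_i² = 0.04861.
Trying n_f = 3 gives 1/n_i² = 0.06250, i.e. n_i ≈ 4; this pair matches.

n_i = 4, n_f = 3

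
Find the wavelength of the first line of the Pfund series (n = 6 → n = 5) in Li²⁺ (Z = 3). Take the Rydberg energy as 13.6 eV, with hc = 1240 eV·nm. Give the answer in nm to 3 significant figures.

829 nm

The Pfund series terminates on n_f = 5; the first line has n_i = 5+1 = 6.
ΔE = 122.4 × (1/5² − 1/6²) = 1.496 eV.
λ = 1240 / 1.496 = 829 nm.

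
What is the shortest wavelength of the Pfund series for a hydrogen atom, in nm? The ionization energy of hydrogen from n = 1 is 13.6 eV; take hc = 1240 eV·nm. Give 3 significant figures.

2280 nm

The Pfund series has lower level n_f = 5; the series limit corresponds to n_i → ∞.
ΔE_max = 13.6 × 1 / 5² = 0.5440 eV.
λ_min = 1240 / 0.5440 = 2280 nm.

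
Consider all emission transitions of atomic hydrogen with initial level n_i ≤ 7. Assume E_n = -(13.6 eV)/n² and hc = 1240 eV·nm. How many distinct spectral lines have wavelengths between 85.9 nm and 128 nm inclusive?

6

Enumerate all n_i → n_f pairs with 1 ≤ n_f < n_i ≤ 7 and compute λ = 1240 / [13.6·1·(1/n_f² − 1/n_i²)].
Lines falling in [85.9, 128] nm: 7→1 (93.08 nm), 6→1 (93.78 nm), 5→1 (94.98 nm), 4→1 (97.25 nm), 3→1 (102.6 nm), 2→1 (121.6 nm).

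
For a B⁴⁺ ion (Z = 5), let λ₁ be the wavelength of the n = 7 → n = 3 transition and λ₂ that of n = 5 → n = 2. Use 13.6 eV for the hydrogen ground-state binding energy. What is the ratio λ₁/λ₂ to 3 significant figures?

2.32

λ ∝ 1/ΔE ∝ 1/(1/n_f² − 1/n_i²), and the Z² and hc factors cancel in the ratio.
λ₁/λ₂ = (1/2² − 1/5²)/(1/3² − 1/7²) = 0.2100/0.09070 = 2.32.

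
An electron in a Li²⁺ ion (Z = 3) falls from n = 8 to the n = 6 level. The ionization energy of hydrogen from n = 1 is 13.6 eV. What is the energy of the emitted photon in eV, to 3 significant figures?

1.49 eV

The Bohr energies scale as Z², so for Z = 3: E_n = −122.4/n² eV.
E_8 = −122.4/64 = −1.913 eV and E_6 = −122.4/36 = −3.400 eV.
The photon energy is |E_8 − E_6| = 1.49 eV.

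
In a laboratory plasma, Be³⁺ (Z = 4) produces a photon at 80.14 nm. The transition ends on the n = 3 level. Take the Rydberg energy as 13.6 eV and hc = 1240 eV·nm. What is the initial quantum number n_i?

The photon energy is ΔE = hc/λ = 1240 / 80.14 = 15.47 eV.
With Z = 4, ΔE = 217.6 × (1/n_f² − 1/n_i²), so 1/n_f² − 1/n_i² = 0.07111.
With n_f = 3: 1/n_i² = 1/9 − 0.07111 = 0.04000, so n_i ≈ 5.00.

n_i = 5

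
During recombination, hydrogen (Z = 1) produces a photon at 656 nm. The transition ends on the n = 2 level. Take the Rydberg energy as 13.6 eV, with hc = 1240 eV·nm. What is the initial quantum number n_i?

n_i = 3

The photon energy is ΔE = hc/λ = 1240 / 656 = 1.890 eV.
With Z = 1, ΔE = 13.60 × (1/n_f² − 1/n_i²), so 1/n_f² − 1/n_i² = 0.1390.
With n_f = 2: 1/n_i² = 1/4 − 0.1390 = 0.1110, so n_i ≈ 3.00.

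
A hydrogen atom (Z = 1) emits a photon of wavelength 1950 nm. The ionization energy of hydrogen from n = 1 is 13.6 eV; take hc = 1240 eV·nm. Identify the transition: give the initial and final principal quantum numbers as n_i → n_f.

The photon energy is ΔE = hc/λ = 1240 / 1950 = 0.6359 eV.
With Z = 1, ΔE = 13.60 × (1/n_f² − 1/n_i²), so 1/n_f² − 1/n_i² = 0.04676.
Trying n_f = 4 gives 1/n_i² = 0.01574, i.e. n_i ≈ 8; this pair matches.

n_i = 8, n_f = 4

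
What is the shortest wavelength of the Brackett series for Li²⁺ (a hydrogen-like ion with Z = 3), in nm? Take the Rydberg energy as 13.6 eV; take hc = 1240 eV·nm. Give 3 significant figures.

The Brackett series has lower level n_f = 4; the series limit corresponds to n_i → ∞.
ΔE_max = 13.6 × 9 / 4² = 7.650 eV.
λ_min = 1240 / 7.650 = 162 nm.

162 nm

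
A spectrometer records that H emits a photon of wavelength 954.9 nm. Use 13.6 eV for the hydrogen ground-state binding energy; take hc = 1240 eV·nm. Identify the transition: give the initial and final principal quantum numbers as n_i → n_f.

The photon energy is ΔE = hc/λ = 1240 / 954.9 = 1.299 eV.
With Z = 1, ΔE = 13.60 × (1/n_f² − 1/n_i²), so 1/n_f² − 1/n_i² = 0.09548.
Trying n_f = 3 gives 1/n_i² = 0.01563, i.e. n_i ≈ 8; this pair matches.

n_i = 8, n_f = 3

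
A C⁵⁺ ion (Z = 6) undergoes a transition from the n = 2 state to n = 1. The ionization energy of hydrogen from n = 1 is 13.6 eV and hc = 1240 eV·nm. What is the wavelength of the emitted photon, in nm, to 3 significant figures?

For Z = 6 the level energies scale as Z², so the effective Rydberg energy is 13.6 × 36 = 489.6 eV.
ΔE = 489.6 × (1/1² − 1/2²) = 489.6 × 0.7500 = 367.2 eV.
λ = hc/ΔE = 1240 / 367.2 = 3.38 nm.

3.38 nm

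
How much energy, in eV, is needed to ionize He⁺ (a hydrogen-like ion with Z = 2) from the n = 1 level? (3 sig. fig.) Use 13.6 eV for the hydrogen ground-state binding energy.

E_n = −13.6 Z²/n² = −54.40/n² eV for Z = 2.
E_1 = −54.40/1 = −54.4 eV, so ionization (to E = 0) requires 54.4 eV.

54.4 eV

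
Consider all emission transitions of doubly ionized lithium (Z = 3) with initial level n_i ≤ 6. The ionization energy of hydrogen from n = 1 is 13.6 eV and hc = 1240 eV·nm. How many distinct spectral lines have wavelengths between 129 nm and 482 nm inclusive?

Enumerate all n_i → n_f pairs with 1 ≤ n_f < n_i ≤ 6 and compute λ = 1240 / [13.6·9·(1/n_f² − 1/n_i²)].
Lines falling in [129, 482] nm: 5→3 (142.5 nm), 4→3 (208.4 nm), 6→4 (291.8 nm), 5→4 (450.3 nm).

4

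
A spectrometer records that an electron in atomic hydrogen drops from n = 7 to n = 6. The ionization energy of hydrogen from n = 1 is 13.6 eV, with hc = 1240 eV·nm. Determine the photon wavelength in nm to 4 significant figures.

ΔE = 13.60 × (1/6² − 1/7²) = 13.60 × 0.007370 = 0.1002 eV.
λ = hc/ΔE = 1240 / 0.1002 = 12370 nm.

12370 nm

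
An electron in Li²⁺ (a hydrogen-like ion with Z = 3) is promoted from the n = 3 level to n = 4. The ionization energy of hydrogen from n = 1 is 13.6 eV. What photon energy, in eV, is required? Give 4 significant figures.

The Bohr energies scale as Z², so for Z = 3: E_n = −122.4/n² eV.
E_4 = −122.4/16 = −7.650 eV and E_3 = −122.4/9 = −13.60 eV.
The photon energy is |E_4 − E_3| = 5.950 eV.

5.950 eV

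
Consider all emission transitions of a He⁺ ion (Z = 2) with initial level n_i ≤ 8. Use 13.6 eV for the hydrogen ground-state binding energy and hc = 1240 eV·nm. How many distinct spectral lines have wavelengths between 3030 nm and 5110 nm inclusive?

2

Enumerate all n_i → n_f pairs with 1 ≤ n_f < n_i ≤ 8 and compute λ = 1240 / [13.6·4·(1/n_f² − 1/n_i²)].
Lines falling in [3030, 5110] nm: 7→6 (3093 nm), 8→7 (4765 nm).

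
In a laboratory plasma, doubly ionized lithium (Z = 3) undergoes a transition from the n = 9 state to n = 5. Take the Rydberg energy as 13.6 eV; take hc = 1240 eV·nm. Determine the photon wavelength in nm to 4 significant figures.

366.3 nm

For Z = 3 the level energies scale as Z², so the effective Rydberg energy is 13.6 × 9 = 122.4 eV.
ΔE = 122.4 × (1/5² − 1/9²) = 122.4 × 0.02765 = 3.385 eV.
λ = hc/ΔE = 1240 / 3.385 = 366.3 nm.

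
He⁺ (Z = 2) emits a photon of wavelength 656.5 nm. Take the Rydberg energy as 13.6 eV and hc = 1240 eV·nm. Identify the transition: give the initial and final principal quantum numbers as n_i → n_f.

The photon energy is ΔE = hc/λ = 1240 / 656.5 = 1.889 eV.
With Z = 2, ΔE = 54.40 × (1/n_f² − 1/n_i²), so 1/n_f² − 1/n_i² = 0.03472.
Trying n_f = 4 gives 1/n_i² = 0.02778, i.e. n_i ≈ 6; this pair matches.

n_i = 6, n_f = 4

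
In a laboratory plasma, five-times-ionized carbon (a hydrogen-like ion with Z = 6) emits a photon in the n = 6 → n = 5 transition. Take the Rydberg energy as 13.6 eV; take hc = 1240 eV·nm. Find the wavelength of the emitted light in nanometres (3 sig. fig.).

207 nm

For Z = 6 the level energies scale as Z², so the effective Rydberg energy is 13.6 × 36 = 489.6 eV.
ΔE = 489.6 × (1/5² − 1/6²) = 489.6 × 0.01222 = 5.984 eV.
λ = hc/ΔE = 1240 / 5.984 = 207 nm.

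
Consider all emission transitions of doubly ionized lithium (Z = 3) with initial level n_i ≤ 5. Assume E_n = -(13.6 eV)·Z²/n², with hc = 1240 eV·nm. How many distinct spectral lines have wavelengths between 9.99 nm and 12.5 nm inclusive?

3

Enumerate all n_i → n_f pairs with 1 ≤ n_f < n_i ≤ 5 and compute λ = 1240 / [13.6·9·(1/n_f² − 1/n_i²)].
Lines falling in [9.99, 12.5] nm: 5→1 (10.55 nm), 4→1 (10.81 nm), 3→1 (11.40 nm).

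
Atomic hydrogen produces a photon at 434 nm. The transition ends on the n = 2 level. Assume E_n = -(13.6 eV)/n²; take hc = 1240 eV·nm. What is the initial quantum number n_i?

The photon energy is ΔE = hc/λ = 1240 / 434 = 2.857 eV.
With Z = 1, ΔE = 13.60 × (1/n_f² − 1/n_i²), so 1/n_f² − 1/n_i² = 0.2101.
With n_f = 2: 1/n_i² = 1/4 − 0.2101 = 0.03992, so n_i ≈ 5.01.

n_i = 5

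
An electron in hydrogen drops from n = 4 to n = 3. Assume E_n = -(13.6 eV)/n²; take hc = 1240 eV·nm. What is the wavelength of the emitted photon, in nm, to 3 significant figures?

ΔE = 13.60 × (1/3² − 1/4²) = 13.60 × 0.04861 = 0.6611 eV.
λ = hc/ΔE = 1240 / 0.6611 = 1880 nm.

1880 nm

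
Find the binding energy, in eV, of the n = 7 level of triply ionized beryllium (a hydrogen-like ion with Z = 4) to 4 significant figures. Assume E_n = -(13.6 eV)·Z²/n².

E_n = −13.6 Z²/n² = −217.6/n² eV for Z = 4.
E_7 = −217.6/49 = −4.441 eV, so ionization (to E = 0) requires 4.441 eV.

4.441 eV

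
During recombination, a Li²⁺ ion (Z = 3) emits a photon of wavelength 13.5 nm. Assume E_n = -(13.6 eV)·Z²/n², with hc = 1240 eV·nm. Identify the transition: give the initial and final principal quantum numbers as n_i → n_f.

n_i = 2, n_f = 1

The photon energy is ΔE = hc/λ = 1240 / 13.5 = 91.85 eV.
With Z = 3, ΔE = 122.4 × (1/n_f² − 1/n_i²), so 1/n_f² − 1/n_i² = 0.7504.
Trying n_f = 1 gives 1/n_i² = 0.2496, i.e. n_i ≈ 2; this pair matches.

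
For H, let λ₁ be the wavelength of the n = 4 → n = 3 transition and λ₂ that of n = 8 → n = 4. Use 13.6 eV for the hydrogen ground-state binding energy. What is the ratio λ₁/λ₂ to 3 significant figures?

0.964

λ ∝ 1/ΔE ∝ 1/(1/n_f² − 1/n_i²), and the Z² and hc factors cancel in the ratio.
λ₁/λ₂ = (1/4² − 1/8²)/(1/3² − 1/4²) = 0.04688/0.04861 = 0.964.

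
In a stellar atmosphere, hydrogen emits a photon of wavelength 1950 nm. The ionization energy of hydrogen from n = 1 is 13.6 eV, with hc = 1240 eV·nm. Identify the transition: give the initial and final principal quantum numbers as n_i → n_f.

The photon energy is ΔE = hc/λ = 1240 / 1950 = 0.6359 eV.
With Z = 1, ΔE = 13.60 × (1/n_f² − 1/n_i²), so 1/n_f² − 1/n_i² = 0.04676.
Trying n_f = 4 gives 1/n_i² = 0.01574, i.e. n_i ≈ 8; this pair matches.

n_i = 8, n_f = 4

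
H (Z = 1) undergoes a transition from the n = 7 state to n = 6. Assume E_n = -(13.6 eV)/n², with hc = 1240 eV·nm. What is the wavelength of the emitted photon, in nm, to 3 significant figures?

ΔE = 13.60 × (1/6² − 1/7²) = 13.60 × 0.007370 = 0.1002 eV.
λ = hc/ΔE = 1240 / 0.1002 = 12400 nm.

12400 nm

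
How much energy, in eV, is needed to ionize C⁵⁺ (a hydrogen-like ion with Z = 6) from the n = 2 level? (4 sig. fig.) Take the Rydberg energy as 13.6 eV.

122.4 eV

E_n = −13.6 Z²/n² = −489.6/n² eV for Z = 6.
E_2 = −489.6/4 = −122.4 eV, so ionization (to E = 0) requires 122.4 eV.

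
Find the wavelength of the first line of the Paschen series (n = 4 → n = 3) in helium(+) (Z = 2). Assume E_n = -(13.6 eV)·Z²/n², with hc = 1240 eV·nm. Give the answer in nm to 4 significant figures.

The Paschen series terminates on n_f = 3; the first line has n_i = 3+1 = 4.
ΔE = 54.40 × (1/3² − 1/4²) = 2.644 eV.
λ = 1240 / 2.644 = 468.9 nm.

468.9 nm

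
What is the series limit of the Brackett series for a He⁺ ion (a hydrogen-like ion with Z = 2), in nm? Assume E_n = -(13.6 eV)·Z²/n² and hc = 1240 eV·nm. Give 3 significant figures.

The Brackett series has lower level n_f = 4; the series limit corresponds to n_i → ∞.
ΔE_max = 13.6 × 4 / 4² = 3.400 eV.
λ_min = 1240 / 3.400 = 365 nm.

365 nm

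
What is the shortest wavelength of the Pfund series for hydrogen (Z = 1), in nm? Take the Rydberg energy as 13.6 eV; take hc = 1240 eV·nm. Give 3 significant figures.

The Pfund series has lower level n_f = 5; the series limit corresponds to n_i → ∞.
ΔE_max = 13.6 × 1 / 5² = 0.5440 eV.
λ_min = 1240 / 0.5440 = 2280 nm.

2280 nm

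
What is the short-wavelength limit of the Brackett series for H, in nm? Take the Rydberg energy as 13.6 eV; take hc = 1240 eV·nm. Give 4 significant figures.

1459 nm

The Brackett series has lower level n_f = 4; the series limit corresponds to n_i → ∞.
ΔE_max = 13.6 × 1 / 4² = 0.8500 eV.
λ_min = 1240 / 0.8500 = 1459 nm.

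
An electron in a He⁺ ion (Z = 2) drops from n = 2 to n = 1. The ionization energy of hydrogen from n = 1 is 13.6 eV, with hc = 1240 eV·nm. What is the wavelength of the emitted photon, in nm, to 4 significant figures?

30.39 nm

For Z = 2 the level energies scale as Z², so the effective Rydberg energy is 13.6 × 4 = 54.40 eV.
ΔE = 54.40 × (1/1² − 1/2²) = 54.40 × 0.7500 = 40.80 eV.
λ = hc/ΔE = 1240 / 40.80 = 30.39 nm.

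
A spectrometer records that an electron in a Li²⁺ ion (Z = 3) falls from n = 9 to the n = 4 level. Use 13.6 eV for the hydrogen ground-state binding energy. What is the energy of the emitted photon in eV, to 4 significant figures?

The Bohr energies scale as Z², so for Z = 3: E_n = −122.4/n² eV.
E_9 = −122.4/81 = −1.511 eV and E_4 = −122.4/16 = −7.650 eV.
The photon energy is |E_9 − E_4| = 6.139 eV.

6.139 eV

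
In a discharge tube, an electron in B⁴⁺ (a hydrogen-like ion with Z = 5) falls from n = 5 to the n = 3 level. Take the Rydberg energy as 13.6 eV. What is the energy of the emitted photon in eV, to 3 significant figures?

The Bohr energies scale as Z², so for Z = 5: E_n = −340.0/n² eV.
E_5 = −340.0/25 = −13.60 eV and E_3 = −340.0/9 = −37.78 eV.
The photon energy is |E_5 − E_3| = 24.2 eV.

24.2 eV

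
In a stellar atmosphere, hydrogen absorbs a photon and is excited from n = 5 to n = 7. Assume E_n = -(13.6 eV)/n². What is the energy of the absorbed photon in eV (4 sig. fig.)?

0.2664 eV

E_7 = −13.60/49 = −0.2776 eV and E_5 = −13.60/25 = −0.5440 eV.
The photon energy is |E_7 − E_5| = 0.2664 eV.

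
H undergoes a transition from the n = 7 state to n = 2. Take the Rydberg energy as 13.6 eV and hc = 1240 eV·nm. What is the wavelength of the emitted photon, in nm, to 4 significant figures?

ΔE = 13.60 × (1/2² − 1/7²) = 13.60 × 0.2296 = 3.122 eV.
λ = hc/ΔE = 1240 / 3.122 = 397.1 nm.
This line belongs to the Balmer series.

397.1 nm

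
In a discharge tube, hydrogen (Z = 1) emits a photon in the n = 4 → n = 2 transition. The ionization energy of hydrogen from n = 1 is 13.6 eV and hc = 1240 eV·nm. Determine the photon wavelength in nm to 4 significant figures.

ΔE = 13.60 × (1/2² − 1/4²) = 13.60 × 0.1875 = 2.550 eV.
λ = hc/ΔE = 1240 / 2.550 = 486.3 nm.
This line belongs to the Balmer series.

486.3 nm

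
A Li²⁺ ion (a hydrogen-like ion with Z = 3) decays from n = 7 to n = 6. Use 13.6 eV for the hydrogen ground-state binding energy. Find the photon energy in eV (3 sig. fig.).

0.902 eV

The Bohr energies scale as Z², so for Z = 3: E_n = −122.4/n² eV.
E_7 = −122.4/49 = −2.498 eV and E_6 = −122.4/36 = −3.400 eV.
The photon energy is |E_7 − E_6| = 0.902 eV.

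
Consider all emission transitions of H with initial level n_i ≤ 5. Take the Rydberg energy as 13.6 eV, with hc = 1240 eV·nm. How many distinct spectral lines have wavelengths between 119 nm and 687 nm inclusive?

Enumerate all n_i → n_f pairs with 1 ≤ n_f < n_i ≤ 5 and compute λ = 1240 / [13.6·1·(1/n_f² − 1/n_i²)].
Lines falling in [119, 687] nm: 2→1 (121.6 nm), 5→2 (434.2 nm), 4→2 (486.3 nm), 3→2 (656.5 nm).

4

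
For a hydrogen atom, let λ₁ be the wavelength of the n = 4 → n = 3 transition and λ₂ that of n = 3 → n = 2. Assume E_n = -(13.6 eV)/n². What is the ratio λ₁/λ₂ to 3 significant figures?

λ ∝ 1/ΔE ∝ 1/(1/n_f² − 1/n_i²), and the Z² and hc factors cancel in the ratio.
λ₁/λ₂ = (1/2² − 1/3²)/(1/3² − 1/4²) = 0.1389/0.04861 = 2.86.

2.86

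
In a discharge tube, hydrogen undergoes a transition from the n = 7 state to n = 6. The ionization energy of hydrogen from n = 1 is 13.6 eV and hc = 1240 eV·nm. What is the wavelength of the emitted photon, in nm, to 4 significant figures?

12370 nm

ΔE = 13.60 × (1/6² − 1/7²) = 13.60 × 0.007370 = 0.1002 eV.
λ = hc/ΔE = 1240 / 0.1002 = 12370 nm.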